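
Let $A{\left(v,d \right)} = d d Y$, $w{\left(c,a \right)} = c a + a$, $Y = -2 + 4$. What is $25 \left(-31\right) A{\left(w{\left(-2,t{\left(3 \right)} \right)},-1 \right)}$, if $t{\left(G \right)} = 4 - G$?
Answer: $-1550$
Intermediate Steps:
$Y = 2$
$w{\left(c,a \right)} = a + a c$ ($w{\left(c,a \right)} = a c + a = a + a c$)
$A{\left(v,d \right)} = 2 d^{2}$ ($A{\left(v,d \right)} = d d 2 = d^{2} \cdot 2 = 2 d^{2}$)
$25 \left(-31\right) A{\left(w{\left(-2,t{\left(3 \right)} \right)},-1 \right)} = 25 \left(-31\right) 2 \left(-1\right)^{2} = - 775 \cdot 2 \cdot 1 = \left(-775\right) 2 = -1550$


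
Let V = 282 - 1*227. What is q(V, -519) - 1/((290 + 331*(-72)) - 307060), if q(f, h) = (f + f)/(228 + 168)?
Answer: 413257/1487709 ≈ 0.27778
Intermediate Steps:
V = 55 (V = 282 - 227 = 55)
q(f, h) = f/198 (q(f, h) = (2*f)/396 = (2*f)*(1/396) = f/198)
q(V, -519) - 1/((290 + 331*(-72)) - 307060) = (1/198)*55 - 1/((290 + 331*(-72)) - 307060) = 5/18 - 1/((290 - 23832) - 307060) = 5/18 - 1/(-23542 - 307060) = 5/18 - 1/(-330602) = 5/18 - 1*(-1/330602) = 5/18 + 1/330602 = 413257/1487709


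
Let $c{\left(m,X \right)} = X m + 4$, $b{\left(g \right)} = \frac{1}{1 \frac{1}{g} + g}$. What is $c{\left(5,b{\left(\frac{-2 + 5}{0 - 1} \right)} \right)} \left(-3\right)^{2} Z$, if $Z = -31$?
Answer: $- \frac{1395}{2} \approx -697.5$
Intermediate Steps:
$b{\left(g \right)} = \frac{1}{g + \frac{1}{g}}$ ($b{\left(g \right)} = \frac{1}{\frac{1}{g} + g} = \frac{1}{g + \frac{1}{g}}$)
$c{\left(m,X \right)} = 4 + X m$
$c{\left(5,b{\left(\frac{-2 + 5}{0 - 1} \right)} \right)} \left(-3\right)^{2} Z = \left(4 + \frac{\left(-2 + 5\right) \frac{1}{0 - 1}}{1 + \left(\frac{-2 + 5}{0 - 1}\right)^{2}} \cdot 5\right) \left(-3\right)^{2} \left(-31\right) = \left(4 + \frac{3 \frac{1}{-1}}{1 + \left(\frac{3}{-1}\right)^{2}} \cdot 5\right) 9 \left(-31\right) = \left(4 + \frac{3 \left(-1\right)}{1 + \left(3 \left(-1\right)\right)^{2}} \cdot 5\right) 9 \left(-31\right) = \left(4 + - \frac{3}{1 + \left(-3\right)^{2}} \cdot 5\right) 9 \left(-31\right) = \left(4 + - \frac{3}{1 + 9} \cdot 5\right) 9 \left(-31\right) = \left(4 + - \frac{3}{10} \cdot 5\right) 9 \left(-31\right) = \left(4 + \left(-3\right) \frac{1}{10} \cdot 5\right) 9 \left(-31\right) = \left(4 - \frac{3}{2}\right) 9 \left(-31\right) = \frac{5}{2} \cdot 9 \left(-31\right) = \frac{45}{2} \left(-31\right) = - \frac{1395}{2}$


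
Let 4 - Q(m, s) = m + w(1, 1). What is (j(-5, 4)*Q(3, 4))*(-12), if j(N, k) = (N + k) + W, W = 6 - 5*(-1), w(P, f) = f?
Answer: 0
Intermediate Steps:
W = 11 (W = 6 + 5 = 11)
Q(m, s) = 3 - m (Q(m, s) = 4 - (m + 1) = 4 - (1 + m) = 4 + (-1 - m) = 3 - m)
j(N, k) = 11 + N + k (j(N, k) = (N + k) + 11 = 11 + N + k)
(j(-5, 4)*Q(3, 4))*(-12) = ((11 - 5 + 4)*(3 - 1*3))*(-12) = (10*(3 - 3))*(-12) = (10*0)*(-12) = 0*(-12) = 0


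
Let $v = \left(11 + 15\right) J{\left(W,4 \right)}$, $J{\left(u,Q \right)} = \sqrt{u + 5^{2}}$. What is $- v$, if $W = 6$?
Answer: $- 26 \sqrt{31} \approx -144.76$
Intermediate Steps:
$J{\left(u,Q \right)} = \sqrt{25 + u}$ ($J{\left(u,Q \right)} = \sqrt{u + 25} = \sqrt{25 + u}$)
$v = 26 \sqrt{31}$ ($v = \left(11 + 15\right) \sqrt{25 + 6} = 26 \sqrt{31} \approx 144.76$)
$- v = - 26 \sqrt{31}$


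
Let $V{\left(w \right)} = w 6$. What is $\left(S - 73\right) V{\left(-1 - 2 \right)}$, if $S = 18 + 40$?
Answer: $270$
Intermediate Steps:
$V{\left(w \right)} = 6 w$
$S = 58$
$\left(S - 73\right) V{\left(-1 - 2 \right)} = \left(58 - 73\right) 6 \left(-1 - 2\right) = - 15 \cdot 6 \left(-3\right) = \left(-15\right) \left(-18\right) = 270$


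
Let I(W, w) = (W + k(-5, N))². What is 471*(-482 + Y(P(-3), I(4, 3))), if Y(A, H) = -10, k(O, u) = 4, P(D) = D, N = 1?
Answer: -231732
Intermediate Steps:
I(W, w) = (4 + W)² (I(W, w) = (W + 4)² = (4 + W)²)
471*(-482 + Y(P(-3), I(4, 3))) = 471*(-482 - 10) = 471*(-492) = -231732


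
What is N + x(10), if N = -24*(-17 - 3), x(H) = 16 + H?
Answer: 506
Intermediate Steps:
N = 480 (N = -24*(-20) = 480)
N + x(10) = 480 + (16 + 10) = 480 + 26 = 506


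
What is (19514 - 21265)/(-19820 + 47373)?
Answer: -1751/27553 ≈ -0.063550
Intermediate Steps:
(19514 - 21265)/(-19820 + 47373) = -1751/27553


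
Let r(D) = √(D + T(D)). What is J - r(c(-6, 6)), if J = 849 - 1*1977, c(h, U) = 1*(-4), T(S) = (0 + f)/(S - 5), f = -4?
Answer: -1128 - 4*I*√2/3 ≈ -1128.0 - 1.8856*I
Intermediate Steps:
T(S) = -4/(-5 + S) (T(S) = (0 - 4)/(S - 5) = -4/(-5 + S))
c(h, U) = -4
J = -1128 (J = 849 - 1977 = -1128)
r(D) = √(D - 4/(-5 + D))
J - r(c(-6, 6)) = -1128 - √((-4 - 4*(-5 - 4))/(-5 - 4)) = -1128 - √((-4 - 4*(-9))/(-9)) = -1128 - √(-(-4 + 36)/9) = -1128 - √(-⅑*32) = -1128 - √(-32/9) = -1128 - 4*I*√2/3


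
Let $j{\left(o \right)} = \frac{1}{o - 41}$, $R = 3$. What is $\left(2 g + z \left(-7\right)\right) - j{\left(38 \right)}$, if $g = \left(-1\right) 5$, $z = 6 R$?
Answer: $- \frac{407}{3} \approx -135.67$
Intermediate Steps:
$z = 18$ ($z = 6 \cdot 3 = 18$)
$j{\left(o \right)} = \frac{1}{-41 + o}$
$g = -5$
$\left(2 g + z \left(-7\right)\right) - j{\left(38 \right)} = \left(2 \left(-5\right) + 18 \left(-7\right)\right) - \frac{1}{-41 + 38} = \left(-10 - 126\right) - \frac{1}{-3} = -136 - - \frac{1}{3} = -136 + \frac{1}{3} = - \frac{407}{3}$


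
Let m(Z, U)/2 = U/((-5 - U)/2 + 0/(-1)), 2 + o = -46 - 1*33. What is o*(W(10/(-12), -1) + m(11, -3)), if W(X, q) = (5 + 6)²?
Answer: -10287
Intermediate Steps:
W(X, q) = 121 (W(X, q) = 11² = 121)
o = -81 (o = -2 + (-46 - 1*33) = -2 + (-46 - 33) = -2 - 79 = -81)
m(Z, U) = 2*U/(-5/2 - U/2) (m(Z, U) = 2*(U/((-5 - U)/2 + 0/(-1))) = 2*(U/((-5 - U)*(½) + 0*(-1))) = 2*(U/((-5/2 - U/2) + 0)) = 2*(U/(-5/2 - U/2)) = 2*U/(-5/2 - U/2))
o*(W(10/(-12), -1) + m(11, -3)) = -81*(121 - 4*(-3)/(5 - 3)) = -81*(121 - 4*(-3)/2) = -81*(121 - 4*(-3)*½) = -81*(121 + 6) = -81*127 = -10287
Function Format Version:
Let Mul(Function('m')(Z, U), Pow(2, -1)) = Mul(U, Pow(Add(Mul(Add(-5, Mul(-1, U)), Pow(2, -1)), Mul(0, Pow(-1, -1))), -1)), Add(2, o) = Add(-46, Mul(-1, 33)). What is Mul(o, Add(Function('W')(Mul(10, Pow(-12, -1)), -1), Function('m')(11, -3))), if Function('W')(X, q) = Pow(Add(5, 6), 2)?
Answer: -10287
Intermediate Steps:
Function('W')(X, q) = 121 (Function('W')(X, q) = Pow(11, 2) = 121)
o = -81 (o = Add(-2, Add(-46, Mul(-1, 33))) = Add(-2, Add(-46, -33)) = Add(-2, -79) = -81)
Function('m')(Z, U) = Mul(2, U, Pow(Add(Rational(-5, 2), Mul(Rational(-1, 2), U)), -1)) (Function('m')(Z, U) = Mul(2, Mul(U, Pow(Add(Mul(Add(-5, Mul(-1, U)), Pow(2, -1)), Mul(0, Pow(-1, -1))), -1))) = Mul(2, Mul(U, Pow(Add(Mul(Add(-5, Mul(-1, U)), Rational(1, 2)), Mul(0, -1)), -1))) = Mul(2, Mul(U, Pow(Add(Add(Rational(-5, 2), Mul(Rational(-1, 2), U)), 0), -1))) = Mul(2, Mul(U, Pow(Add(Rational(-5, 2), Mul(Rational(-1, 2), U)), -1))) = Mul(2, U, Pow(Add(Rational(-5, 2), Mul(Rational(-1, 2), U)), -1)))
Mul(o, Add(Function('W')(Mul(10, Pow(-12, -1)), -1), Function('m')(11, -3))) = Mul(-81, Add(121, Mul(-4, -3, Pow(Add(5, -3), -1)))) = Mul(-81, Add(121, Mul(-4, -3, Pow(2, -1)))) = Mul(-81, Add(121, Mul(-4, -3, Rational(1, 2)))) = Mul(-81, Add(121, 6)) = Mul(-81, 127) = -10287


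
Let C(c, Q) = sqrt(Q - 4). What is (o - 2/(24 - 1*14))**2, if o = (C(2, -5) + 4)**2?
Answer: -13244/25 + 1632*I/5 ≈ -529.76 + 326.4*I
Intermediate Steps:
C(c, Q) = sqrt(-4 + Q)
o = (4 + 3*I)**2 (o = (sqrt(-4 - 5) + 4)**2 = (sqrt(-9) + 4)**2 = (3*I + 4)**2 = (4 + 3*I)**2 ≈ 7.0 + 24.0*I)
(o - 2/(24 - 1*14))**2 = ((7 + 24*I) - 2/(24 - 1*14))**2 = ((7 + 24*I) - 2/(24 - 14))**2 = ((7 + 24*I) - 2/10)**2 = ((7 + 24*I) - 2*1/10)**2 = ((7 + 24*I) - 1/5)**2 = (34/5 + 24*I)**2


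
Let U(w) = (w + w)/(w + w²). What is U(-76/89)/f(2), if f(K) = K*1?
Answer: 89/13 ≈ 6.8462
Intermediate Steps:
U(w) = 2*w/(w + w²) (U(w) = (2*w)/(w + w²) = 2*w/(w + w²))
f(K) = K
U(-76/89)/f(2) = (2/(1 - 76/89))/2 = (2/(1 - 76*1/89))*(½) = (2/(1 - 76/89))*(½) = (2/(13/89))*(½) = (2*(89/13))*(½) = (178/13)*(½) = 89/13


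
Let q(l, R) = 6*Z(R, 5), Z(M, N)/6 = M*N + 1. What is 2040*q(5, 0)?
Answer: 73440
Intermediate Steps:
Z(M, N) = 6 + 6*M*N (Z(M, N) = 6*(M*N + 1) = 6*(1 + M*N) = 6 + 6*M*N)
q(l, R) = 36 + 180*R (q(l, R) = 6*(6 + 6*R*5) = 6*(6 + 30*R) = 36 + 180*R)
2040*q(5, 0) = 2040*(36 + 180*0) = 2040*(36 + 0) = 2040*36 = 73440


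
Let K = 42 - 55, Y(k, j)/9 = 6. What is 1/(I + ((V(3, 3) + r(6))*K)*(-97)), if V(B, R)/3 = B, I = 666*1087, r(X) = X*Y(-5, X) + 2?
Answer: 1/1146377 ≈ 8.7231e-7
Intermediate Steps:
Y(k, j) = 54 (Y(k, j) = 9*6 = 54)
r(X) = 2 + 54*X (r(X) = X*54 + 2 = 54*X + 2 = 2 + 54*X)
K = -13
I = 723942
V(B, R) = 3*B
1/(I + ((V(3, 3) + r(6))*K)*(-97)) = 1/(723942 + ((3*3 + (2 + 54*6))*(-13))*(-97)) = 1/(723942 + ((9 + (2 + 324))*(-13))*(-97)) = 1/(723942 + ((9 + 326)*(-13))*(-97)) = 1/(723942 + (335*(-13))*(-97)) = 1/(723942 - 4355*(-97)) = 1/(723942 + 422435) = 1/1146377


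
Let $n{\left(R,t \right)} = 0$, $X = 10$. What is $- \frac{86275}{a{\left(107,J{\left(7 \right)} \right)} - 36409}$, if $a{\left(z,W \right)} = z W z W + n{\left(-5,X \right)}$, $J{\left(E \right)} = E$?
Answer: $- \frac{86275}{524592} \approx -0.16446$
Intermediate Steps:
$a{\left(z,W \right)} = W^{2} z^{2}$ ($a{\left(z,W \right)} = z W z W + 0 = W z z W + 0 = W z^{2} W + 0 = W^{2} z^{2} + 0 = W^{2} z^{2}$)
$- \frac{86275}{a{\left(107,J{\left(7 \right)} \right)} - 36409} = - \frac{86275}{7^{2} \cdot 107^{2} - 36409} = - \frac{86275}{49 \cdot 11449 - 36409} = - \frac{86275}{561001 - 36409} = - \frac{86275}{524592}$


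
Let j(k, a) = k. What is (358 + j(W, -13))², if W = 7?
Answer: 133225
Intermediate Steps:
(358 + j(W, -13))² = (358 + 7)² = 365² = 133225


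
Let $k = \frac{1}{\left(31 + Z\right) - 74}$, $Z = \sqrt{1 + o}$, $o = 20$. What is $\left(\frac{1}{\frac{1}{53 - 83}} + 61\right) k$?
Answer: $- \frac{1333}{1828} - \frac{31 \sqrt{21}}{1828} \approx -0.80693$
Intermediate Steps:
$Z = \sqrt{21}$ ($Z = \sqrt{1 + 20} = \sqrt{21} \approx 4.5826$)
$k = \frac{1}{-43 + \sqrt{21}}$ ($k = \frac{1}{\left(31 + \sqrt{21}\right) - 74} = \frac{1}{-43 + \sqrt{21}} \approx -0.02603$)
$\left(\frac{1}{\frac{1}{53 - 83}} + 61\right) k = \left(\frac{1}{\frac{1}{53 - 83}} + 61\right) \left(- \frac{43}{1828} - \frac{\sqrt{21}}{1828}\right) = \left(\frac{1}{\frac{1}{-30}} + 61\right) \left(- \frac{43}{1828} - \frac{\sqrt{21}}{1828}\right) = \left(\frac{1}{- \frac{1}{30}} + 61\right) \left(- \frac{43}{1828} - \frac{\sqrt{21}}{1828}\right) = \left(-30 + 61\right) \left(- \frac{43}{1828} - \frac{\sqrt{21}}{1828}\right) = 31 \left(- \frac{43}{1828} - \frac{\sqrt{21}}{1828}\right) = - \frac{1333}{1828} - \frac{31 \sqrt{21}}{1828}$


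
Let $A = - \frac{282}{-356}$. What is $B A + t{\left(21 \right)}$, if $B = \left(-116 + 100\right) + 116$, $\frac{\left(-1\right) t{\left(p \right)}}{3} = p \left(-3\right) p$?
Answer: $\frac{360291}{89} \approx 4048.2$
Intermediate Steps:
$t{\left(p \right)} = 9 p^{2}$ ($t{\left(p \right)} = - 3 p \left(-3\right) p = - 3 - 3 p p = - 3 \left(- 3 p^{2}\right) = 9 p^{2}$)
$B = 100$ ($B = -16 + 116 = 100$)
$A = \frac{141}{178}$ ($A = \left(-282\right) \left(- \frac{1}{356}\right) = \frac{141}{178} \approx 0.79214$)
$B A + t{\left(21 \right)} = 100 \cdot \frac{141}{178} + 9 \cdot 21^{2} = \frac{7050}{89} + 9 \cdot 441 = \frac{7050}{89} + 3969 = \frac{360291}{89}$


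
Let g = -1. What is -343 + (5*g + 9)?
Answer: -339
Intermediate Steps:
-343 + (5*g + 9) = -343 + (5*(-1) + 9) = -343 + (-5 + 9) = -343 + 4 = -339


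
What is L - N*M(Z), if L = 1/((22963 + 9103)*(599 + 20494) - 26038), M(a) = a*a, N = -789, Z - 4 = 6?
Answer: 53363391690001/676342100 ≈ 78900.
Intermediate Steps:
Z = 10 (Z = 4 + 6 = 10)
M(a) = a²
L = 1/676342100 (L = 1/(32066*21093 - 26038) = 1/(676368138 - 26038) = 1/676342100 ≈ 1.4785e-9)
L - N*M(Z) = 1/676342100 - (-789)*10² = 1/676342100 - (-789)*100 = 1/676342100 - 1*(-78900) = 1/676342100 + 78900 = 53363391690001/676342100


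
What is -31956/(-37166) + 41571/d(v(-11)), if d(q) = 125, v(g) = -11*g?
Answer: 774511143/2322875 ≈ 333.43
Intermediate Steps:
-31956/(-37166) + 41571/d(v(-11)) = -31956/(-37166) + 41571/125 = -31956*(-1/37166) + 41571*(1/125) = 15978/18583 + 41571/125 = 774511143/2322875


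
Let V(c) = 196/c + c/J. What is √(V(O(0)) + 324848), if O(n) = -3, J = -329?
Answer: √316393214487/987 ≈ 569.90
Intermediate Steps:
V(c) = 196/c - c/329 (V(c) = 196/c + c/(-329) = 196/c + c*(-1/329) = 196/c - c/329)
√(V(O(0)) + 324848) = √((196/(-3) - 1/329*(-3)) + 324848) = √((196*(-⅓) + 3/329) + 324848) = √((-196/3 + 3/329) + 324848) = √(-64475/987 + 324848) = √(320560501/987) = √316393214487/987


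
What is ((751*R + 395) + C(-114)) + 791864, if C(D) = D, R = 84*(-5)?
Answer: 476725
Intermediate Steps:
R = -420
((751*R + 395) + C(-114)) + 791864 = ((751*(-420) + 395) - 114) + 791864 = ((-315420 + 395) - 114) + 791864 = (-315025 - 114) + 791864 = -315139 + 791864 = 476725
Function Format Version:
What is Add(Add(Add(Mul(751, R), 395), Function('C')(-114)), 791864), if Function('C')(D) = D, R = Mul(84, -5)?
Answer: 476725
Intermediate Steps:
R = -420
Add(Add(Add(Mul(751, R), 395), Function('C')(-114)), 791864) = Add(Add(Add(Mul(751, -420), 395), -114), 791864) = Add(Add(Add(-315420, 395), -114), 791864) = Add(Add(-315025, -114), 791864) = Add(-315139, 791864) = 476725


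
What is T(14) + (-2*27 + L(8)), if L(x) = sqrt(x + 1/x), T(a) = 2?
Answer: -52 + sqrt(130)/4 ≈ -49.150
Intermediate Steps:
T(14) + (-2*27 + L(8)) = 2 + (-2*27 + sqrt(8 + 1/8)) = 2 + (-54 + sqrt(8 + 1/8)) = 2 + (-54 + sqrt(65/8)) = 2 + (-54 + sqrt(130)/4) = -52 + sqrt(130)/4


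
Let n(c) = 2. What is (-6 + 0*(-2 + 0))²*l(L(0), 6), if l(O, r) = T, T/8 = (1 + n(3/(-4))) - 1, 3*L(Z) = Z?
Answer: 576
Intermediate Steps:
L(Z) = Z/3
T = 16 (T = 8*((1 + 2) - 1) = 8*(3 - 1) = 8*2 = 16)
l(O, r) = 16
(-6 + 0*(-2 + 0))²*l(L(0), 6) = (-6 + 0*(-2 + 0))²*16 = (-6 + 0*(-2))²*16 = (-6 + 0)²*16 = (-6)²*16 = 36*16 = 576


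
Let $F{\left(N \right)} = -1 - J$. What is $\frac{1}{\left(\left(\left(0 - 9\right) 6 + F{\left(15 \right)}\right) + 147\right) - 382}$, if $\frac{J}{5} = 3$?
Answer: $- \frac{1}{305} \approx -0.0032787$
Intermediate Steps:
$J = 15$ ($J = 5 \cdot 3 = 15$)
$F{\left(N \right)} = -16$ ($F{\left(N \right)} = -1 - 15 = -16$)
$\frac{1}{\left(\left(\left(0 - 9\right) 6 + F{\left(15 \right)}\right) + 147\right) - 382} = \frac{1}{\left(\left(\left(0 - 9\right) 6 - 16\right) + 147\right) - 382} = \frac{1}{\left(\left(\left(-9\right) 6 - 16\right) + 147\right) - 382} = \frac{1}{\left(\left(-54 - 16\right) + 147\right) - 382} = \frac{1}{\left(-70 + 147\right) - 382} = \frac{1}{77 - 382} = \frac{1}{-305} = - \frac{1}{305}$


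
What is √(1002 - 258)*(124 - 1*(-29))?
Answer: 306*√186 ≈ 4173.3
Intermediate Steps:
√(1002 - 258)*(124 - 1*(-29)) = √744*(124 + 29) = (2*√186)*153 = 306*√186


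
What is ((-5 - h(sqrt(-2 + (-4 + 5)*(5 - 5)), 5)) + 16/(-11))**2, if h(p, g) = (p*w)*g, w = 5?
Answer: -146209/121 + 3550*I*sqrt(2)/11 ≈ -1208.3 + 456.41*I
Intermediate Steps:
h(p, g) = 5*g*p (h(p, g) = (p*5)*g = (5*p)*g = 5*g*p)
((-5 - h(sqrt(-2 + (-4 + 5)*(5 - 5)), 5)) + 16/(-11))**2 = ((-5 - 5*5*sqrt(-2 + (-4 + 5)*(5 - 5))) + 16/(-11))**2 = ((-5 - 5*5*sqrt(-2 + 1*0)) + 16*(-1/11))**2 = ((-5 - 5*5*sqrt(-2 + 0)) - 16/11)**2 = ((-5 - 5*5*sqrt(-2)) - 16/11)**2 = ((-5 - 5*5*I*sqrt(2)) - 16/11)**2 = ((-5 - 25*I*sqrt(2)) - 16/11)**2 = (-71/11 - 25*I*sqrt(2))**2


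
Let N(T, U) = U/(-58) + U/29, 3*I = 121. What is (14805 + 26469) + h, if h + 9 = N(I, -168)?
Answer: 1196601/29 ≈ 41262.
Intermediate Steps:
I = 121/3 (I = (⅓)*121 = 121/3 ≈ 40.333)
N(T, U) = U/58 (N(T, U) = U*(-1/58) + U*(1/29) = -U/58 + U/29 = U/58)
h = -345/29 (h = -9 + (1/58)*(-168) = -9 - 84/29 = -345/29 ≈ -11.897)
(14805 + 26469) + h = (14805 + 26469) - 345/29 = 41274 - 345/29 = 1196601/29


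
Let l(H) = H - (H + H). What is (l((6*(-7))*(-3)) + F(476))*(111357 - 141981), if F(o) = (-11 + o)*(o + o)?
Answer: -13552773696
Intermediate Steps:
F(o) = 2*o*(-11 + o) (F(o) = (-11 + o)*(2*o) = 2*o*(-11 + o))
l(H) = -H (l(H) = H - 2*H = -H)
(l((6*(-7))*(-3)) + F(476))*(111357 - 141981) = (-6*(-7)*(-3) + 2*476*(-11 + 476))*(111357 - 141981) = (-(-42)*(-3) + 2*476*465)*(-30624) = (-1*126 + 442680)*(-30624) = (-126 + 442680)*(-30624) = 442554*(-30624) = -13552773696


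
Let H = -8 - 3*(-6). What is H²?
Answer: 100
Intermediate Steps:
H = 10 (H = -8 + 18 = 10)
H² = 10² = 100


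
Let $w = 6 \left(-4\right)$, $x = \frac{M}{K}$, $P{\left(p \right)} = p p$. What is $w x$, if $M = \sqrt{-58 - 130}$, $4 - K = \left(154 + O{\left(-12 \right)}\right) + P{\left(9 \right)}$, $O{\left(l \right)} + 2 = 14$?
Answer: $\frac{16 i \sqrt{47}}{81} \approx 1.3542 i$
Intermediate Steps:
$P{\left(p \right)} = p^{2}$
$O{\left(l \right)} = 12$ ($O{\left(l \right)} = -2 + 14 = 12$)
$K = -243$ ($K = 4 - \left(\left(154 + 12\right) + 9^{2}\right) = 4 - \left(166 + 81\right) = 4 - 247 = -243$)
$M = 2 i \sqrt{47}$ ($M = \sqrt{-188} = 2 i \sqrt{47} \approx 13.711 i$)
$x = - \frac{2 i \sqrt{47}}{243}$ ($x = \frac{2 i \sqrt{47}}{-243} = 2 i \sqrt{47} \left(- \frac{1}{243}\right) = - \frac{2 i \sqrt{47}}{243} \approx - 0.056425 i$)
$w = -24$
$w x = - 24 \left(- \frac{2 i \sqrt{47}}{243}\right) = \frac{16 i \sqrt{47}}{81}$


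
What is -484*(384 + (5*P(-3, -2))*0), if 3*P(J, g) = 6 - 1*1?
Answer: -185856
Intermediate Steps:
P(J, g) = 5/3 (P(J, g) = (6 - 1*1)/3 = (6 - 1)/3 = (⅓)*5 = 5/3)
-484*(384 + (5*P(-3, -2))*0) = -484*(384 + (5*(5/3))*0) = -484*(384 + (25/3)*0) = -484*(384 + 0) = -484*384 = -185856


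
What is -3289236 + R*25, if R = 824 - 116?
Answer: -3271536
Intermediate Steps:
R = 708
-3289236 + R*25 = -3289236 + 708*25 = -3289236 + 17700 = -3271536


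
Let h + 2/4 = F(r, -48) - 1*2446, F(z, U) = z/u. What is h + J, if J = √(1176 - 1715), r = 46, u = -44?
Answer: -26923/11 + 7*I*√11 ≈ -2447.5 + 23.216*I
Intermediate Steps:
F(z, U) = -z/44 (F(z, U) = z/(-44) = z*(-1/44) = -z/44)
J = 7*I*√11 (J = √(-539) = 7*I*√11 ≈ 23.216*I)
h = -26923/11 (h = -½ + (-1/44*46 - 1*2446) = -½ + (-23/22 - 2446) = -½ - 53835/22 = -26923/11 ≈ -2447.5)
h + J = -26923/11 + 7*I*√11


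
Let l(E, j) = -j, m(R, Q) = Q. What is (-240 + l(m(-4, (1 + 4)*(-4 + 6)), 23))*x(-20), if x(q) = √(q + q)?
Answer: -526*I*√10 ≈ -1663.4*I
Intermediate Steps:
x(q) = √2*√q (x(q) = √(2*q) = √2*√q)
(-240 + l(m(-4, (1 + 4)*(-4 + 6)), 23))*x(-20) = (-240 - 1*23)*(√2*√(-20)) = (-240 - 23)*(√2*(2*I*√5)) = -526*I*√10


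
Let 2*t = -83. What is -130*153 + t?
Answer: -39863/2 ≈ -19932.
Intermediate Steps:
t = -83/2 (t = (½)*(-83) = -83/2 ≈ -41.500)
-130*153 + t = -130*153 - 83/2 = -19890 - 83/2 = -39863/2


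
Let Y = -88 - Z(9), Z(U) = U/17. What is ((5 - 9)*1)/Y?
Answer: 68/1505 ≈ 0.045183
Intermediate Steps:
Z(U) = U/17 (Z(U) = U*(1/17) = U/17)
Y = -1505/17 (Y = -88 - 9/17 = -1505/17 ≈ -88.529)
((5 - 9)*1)/Y = ((5 - 9)*1)/(-1505/17) = -4*1*(-17/1505) = -4*(-17/1505) = 68/1505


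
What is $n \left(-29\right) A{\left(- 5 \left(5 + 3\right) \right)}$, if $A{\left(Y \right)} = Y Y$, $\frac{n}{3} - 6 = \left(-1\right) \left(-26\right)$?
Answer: $-4454400$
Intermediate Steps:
$n = 96$ ($n = 18 + 3 \left(\left(-1\right) \left(-26\right)\right) = 18 + 3 \cdot 26 = 18 + 78 = 96$)
$A{\left(Y \right)} = Y^{2}$
$n \left(-29\right) A{\left(- 5 \left(5 + 3\right) \right)} = 96 \left(-29\right) \left(- 5 \left(5 + 3\right)\right)^{2} = - 2784 \left(\left(-5\right) 8\right)^{2} = - 2784 \left(-40\right)^{2} = \left(-2784\right) 1600 = -4454400$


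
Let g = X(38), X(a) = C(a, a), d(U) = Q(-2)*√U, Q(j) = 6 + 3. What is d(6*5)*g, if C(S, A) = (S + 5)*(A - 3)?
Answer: 13545*√30 ≈ 74189.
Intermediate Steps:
Q(j) = 9
d(U) = 9*√U
C(S, A) = (-3 + A)*(5 + S) (C(S, A) = (5 + S)*(-3 + A) = (-3 + A)*(5 + S))
X(a) = -15 + a² + 2*a (X(a) = -15 - 3*a + 5*a + a*a = -15 - 3*a + 5*a + a² = -15 + a² + 2*a)
g = 1505 (g = -15 + 38² + 2*38 = -15 + 1444 + 76 = 1505)
d(6*5)*g = (9*√(6*5))*1505 = (9*√30)*1505 = 13545*√30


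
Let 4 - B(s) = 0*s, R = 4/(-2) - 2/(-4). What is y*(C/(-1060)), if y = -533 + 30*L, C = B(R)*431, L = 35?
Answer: -222827/265 ≈ -840.86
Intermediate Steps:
R = -3/2 (R = 4*(-½) - 2*(-¼) = -2 + ½ = -3/2 ≈ -1.5000)
B(s) = 4 (B(s) = 4 - 0*s = 4 - 1*0 = 4 + 0 = 4)
C = 1724 (C = 4*431 = 1724)
y = 517 (y = -533 + 30*35 = -533 + 1050 = 517)
y*(C/(-1060)) = 517*(1724/(-1060)) = 517*(1724*(-1/1060)) = 517*(-431/265) = -222827/265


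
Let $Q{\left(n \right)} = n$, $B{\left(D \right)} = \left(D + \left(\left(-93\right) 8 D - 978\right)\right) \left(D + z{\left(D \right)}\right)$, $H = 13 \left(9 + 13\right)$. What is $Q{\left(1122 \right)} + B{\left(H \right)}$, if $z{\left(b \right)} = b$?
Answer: $-122107150$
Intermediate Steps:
$H = 286$ ($H = 13 \cdot 22 = 286$)
$B{\left(D \right)} = 2 D \left(-978 - 743 D\right)$ ($B{\left(D \right)} = \left(D + \left(\left(-93\right) 8 D - 978\right)\right) \left(D + D\right) = \left(D - \left(978 + 744 D\right)\right) 2 D = \left(-978 - 743 D\right) 2 D = 2 D \left(-978 - 743 D\right)$)
$Q{\left(1122 \right)} + B{\left(H \right)} = 1122 + 2 \cdot 286 \left(-978 - 212498\right) = 1122 + 2 \cdot 286 \left(-213476\right) = 1122 - 122108272 = -122107150$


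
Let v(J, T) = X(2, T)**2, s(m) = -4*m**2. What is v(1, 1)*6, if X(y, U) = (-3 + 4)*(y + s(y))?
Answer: 1176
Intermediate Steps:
X(y, U) = y - 4*y**2 (X(y, U) = (-3 + 4)*(y - 4*y**2) = 1*(y - 4*y**2) = y - 4*y**2)
v(J, T) = 196 (v(J, T) = (2*(1 - 4*2))**2 = (2*(1 - 8))**2 = (2*(-7))**2 = (-14)**2 = 196)
v(1, 1)*6 = 196*6 = 1176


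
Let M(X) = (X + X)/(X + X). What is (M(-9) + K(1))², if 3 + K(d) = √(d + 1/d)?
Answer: (2 - √2)² ≈ 0.34315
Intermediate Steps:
K(d) = -3 + √(d + 1/d)
M(X) = 1 (M(X) = (2*X)/((2*X)) = (2*X)*(1/(2*X)) = 1)
(M(-9) + K(1))² = (1 + (-3 + √(1 + 1/1)))² = (1 + (-3 + √(1 + 1)))² = (1 + (-3 + √2))² = (-2 + √2)²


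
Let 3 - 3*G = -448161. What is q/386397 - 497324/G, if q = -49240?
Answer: -16626697229/4810256253 ≈ -3.4565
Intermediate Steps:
G = 149388 (G = 1 - ⅓*(-448161) = 1 + 149387 = 149388)
q/386397 - 497324/G = -49240/386397 - 497324/149388 = -49240*1/386397 - 497324*1/149388 = -49240/386397 - 124331/37347 = -16626697229/4810256253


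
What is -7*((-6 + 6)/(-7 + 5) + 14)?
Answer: -98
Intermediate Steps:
-7*((-6 + 6)/(-7 + 5) + 14) = -7*(0/(-2) + 14) = -7*(0*(-½) + 14) = -7*(0 + 14) = -7*14 = -98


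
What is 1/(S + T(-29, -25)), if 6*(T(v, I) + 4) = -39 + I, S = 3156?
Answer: 3/9424 ≈ 0.00031834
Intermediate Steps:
T(v, I) = -21/2 + I/6 (T(v, I) = -4 + (-39 + I)/6 = -4 + (-13/2 + I/6) = -21/2 + I/6)
1/(S + T(-29, -25)) = 1/(3156 + (-21/2 + (⅙)*(-25))) = 1/(3156 + (-21/2 - 25/6)) = 1/(3156 - 44/3) = 1/(9424/3) = 3/9424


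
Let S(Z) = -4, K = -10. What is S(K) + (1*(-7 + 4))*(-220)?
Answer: 656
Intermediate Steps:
S(K) + (1*(-7 + 4))*(-220) = -4 + (1*(-7 + 4))*(-220) = -4 + (1*(-3))*(-220) = -4 - 3*(-220) = -4 + 660 = 656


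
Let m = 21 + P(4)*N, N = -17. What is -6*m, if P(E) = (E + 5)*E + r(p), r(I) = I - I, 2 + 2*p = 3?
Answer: 3546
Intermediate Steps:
p = 1/2 (p = -1 + (1/2)*3 = -1 + 3/2 = 1/2 ≈ 0.50000)
r(I) = 0
P(E) = E*(5 + E) (P(E) = (E + 5)*E + 0 = (5 + E)*E + 0 = E*(5 + E) + 0 = E*(5 + E))
m = -591 (m = 21 + (4*(5 + 4))*(-17) = 21 + (4*9)*(-17) = 21 + 36*(-17) = 21 - 612 = -591)
-6*m = -6*(-591) = 3546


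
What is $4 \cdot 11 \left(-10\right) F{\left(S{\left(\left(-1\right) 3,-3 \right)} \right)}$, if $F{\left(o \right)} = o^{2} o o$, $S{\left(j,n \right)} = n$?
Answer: $-35640$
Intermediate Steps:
$F{\left(o \right)} = o^{4}$ ($F{\left(o \right)} = o^{3} o = o^{4}$)
$4 \cdot 11 \left(-10\right) F{\left(S{\left(\left(-1\right) 3,-3 \right)} \right)} = 4 \cdot 11 \left(-10\right) \left(-3\right)^{4} = 4 \left(\left(-110\right) 81\right) = 4 \left(-8910\right) = -35640$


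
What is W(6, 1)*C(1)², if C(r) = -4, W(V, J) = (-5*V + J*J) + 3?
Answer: -416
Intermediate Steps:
W(V, J) = 3 + J² - 5*V (W(V, J) = (-5*V + J²) + 3 = (J² - 5*V) + 3 = 3 + J² - 5*V)
W(6, 1)*C(1)² = (3 + 1² - 5*6)*(-4)² = (3 + 1 - 30)*16 = -26*16 = -416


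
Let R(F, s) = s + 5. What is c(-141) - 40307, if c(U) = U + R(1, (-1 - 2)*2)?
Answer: -40449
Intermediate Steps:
R(F, s) = 5 + s
c(U) = -1 + U (c(U) = U + (5 + (-1 - 2)*2) = U + (5 - 3*2) = U + (5 - 6) = U - 1 = -1 + U)
c(-141) - 40307 = (-1 - 141) - 40307 = -142 - 40307 = -40449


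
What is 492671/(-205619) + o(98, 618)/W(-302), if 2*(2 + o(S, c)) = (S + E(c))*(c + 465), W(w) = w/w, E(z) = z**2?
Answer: 42535355642238/205619 ≈ 2.0686e+8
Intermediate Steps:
W(w) = 1
o(S, c) = -2 + (465 + c)*(S + c**2)/2 (o(S, c) = -2 + ((S + c**2)*(c + 465))/2 = -2 + ((S + c**2)*(465 + c))/2 = -2 + ((465 + c)*(S + c**2))/2 = -2 + (465 + c)*(S + c**2)/2)
492671/(-205619) + o(98, 618)/W(-302) = 492671/(-205619) + (-2 + (1/2)*618**3 + (465/2)*98 + (465/2)*618**2 + (1/2)*98*618)/1 = 492671*(-1/205619) + (-2 + (1/2)*236029032 + 22785 + (465/2)*381924 + 30282)*1 = -492671/205619 + (-2 + 118014516 + 22785 + 88797330 + 30282)*1 = -492671/205619 + 206864911*1 = -492671/205619 + 206864911 = 42535355642238/205619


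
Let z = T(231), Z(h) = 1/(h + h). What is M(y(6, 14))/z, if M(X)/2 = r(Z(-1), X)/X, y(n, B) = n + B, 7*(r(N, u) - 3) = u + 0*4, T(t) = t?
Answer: 41/16170 ≈ 0.0025356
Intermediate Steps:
Z(h) = 1/(2*h)
z = 231
r(N, u) = 3 + u/7 (r(N, u) = 3 + (u + 0*4)/7 = 3 + (u + 0)/7 = 3 + u/7)
y(n, B) = B + n
M(X) = 2*(3 + X/7)/X (M(X) = 2*((3 + X/7)/X) = 2*(3 + X/7)/X)
M(y(6, 14))/z = (2/7 + 6/(14 + 6))/231 = (2/7 + 6/20)*(1/231) = (2/7 + 6*(1/20))*(1/231) = (2/7 + 3/10)*(1/231) = (41/70)*(1/231) = 41/16170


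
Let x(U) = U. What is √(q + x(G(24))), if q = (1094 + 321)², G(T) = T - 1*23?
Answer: √2002226 ≈ 1415.0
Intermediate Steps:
G(T) = -23 + T (G(T) = T - 23 = -23 + T)
q = 2002225 (q = 1415² = 2002225)
√(q + x(G(24))) = √(2002225 + (-23 + 24)) = √(2002225 + 1) = √2002226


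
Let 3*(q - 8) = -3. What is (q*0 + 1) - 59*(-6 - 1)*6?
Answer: 2479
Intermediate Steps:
q = 7 (q = 8 + (⅓)*(-3) = 8 - 1 = 7)
(q*0 + 1) - 59*(-6 - 1)*6 = (7*0 + 1) - 59*(-6 - 1)*6 = (0 + 1) - (-413)*6 = 1 - 59*(-42) = 1 + 2478 = 2479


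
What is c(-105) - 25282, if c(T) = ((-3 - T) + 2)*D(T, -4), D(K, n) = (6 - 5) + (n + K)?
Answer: -36514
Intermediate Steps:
D(K, n) = 1 + K + n (D(K, n) = 1 + (K + n) = 1 + K + n)
c(T) = (-1 - T)*(-3 + T) (c(T) = ((-3 - T) + 2)*(1 + T - 4) = (-1 - T)*(-3 + T))
c(-105) - 25282 = -(1 - 105)*(-3 - 105) - 25282 = -1*(-104)*(-108) - 25282 = -11232 - 25282 = -36514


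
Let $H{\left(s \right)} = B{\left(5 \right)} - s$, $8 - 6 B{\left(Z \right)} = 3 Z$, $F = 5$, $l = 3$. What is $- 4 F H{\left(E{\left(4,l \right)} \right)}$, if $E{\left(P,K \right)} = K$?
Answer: $\frac{250}{3} \approx 83.333$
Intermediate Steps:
$B{\left(Z \right)} = \frac{4}{3} - \frac{Z}{2}$ ($B{\left(Z \right)} = \frac{4}{3} - \frac{3 Z}{6} = \frac{4}{3} - \frac{Z}{2}$)
$H{\left(s \right)} = - \frac{7}{6} - s$ ($H{\left(s \right)} = \left(\frac{4}{3} - \frac{5}{2}\right) - s = - \frac{7}{6} - s$)
$- 4 F H{\left(E{\left(4,l \right)} \right)} = \left(-4\right) 5 \left(- \frac{7}{6} - 3\right) = - 20 \left(- \frac{7}{6} - 3\right) = \left(-20\right) \left(- \frac{25}{6}\right) = \frac{250}{3}$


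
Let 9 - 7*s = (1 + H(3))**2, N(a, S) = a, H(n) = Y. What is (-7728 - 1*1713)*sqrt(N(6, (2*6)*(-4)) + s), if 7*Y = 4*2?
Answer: -9441*sqrt(15918)/49 ≈ -24309.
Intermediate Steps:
Y = 8/7 (Y = (4*2)/7 = (1/7)*8 = 8/7 ≈ 1.1429)
H(n) = 8/7
s = 216/343 (s = 9/7 - (1 + 8/7)**2/7 = 9/7 - (15/7)**2/7 = 9/7 - 1/7*225/49 = 9/7 - 225/343 = 216/343 ≈ 0.62974)
(-7728 - 1*1713)*sqrt(N(6, (2*6)*(-4)) + s) = (-7728 - 1*1713)*sqrt(6 + 216/343) = (-7728 - 1713)*sqrt(2274/343) = -9441*sqrt(15918)/49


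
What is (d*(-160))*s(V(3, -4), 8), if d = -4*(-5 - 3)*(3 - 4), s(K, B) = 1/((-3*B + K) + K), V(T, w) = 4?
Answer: -320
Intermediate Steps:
s(K, B) = 1/(-3*B + 2*K) (s(K, B) = 1/((K - 3*B) + K) = 1/(-3*B + 2*K))
d = -32 (d = -(-32)*(-1) = -4*8 = -32)
(d*(-160))*s(V(3, -4), 8) = (-32*(-160))*(-1/(-2*4 + 3*8)) = 5120*(-1/(-8 + 24)) = 5120*(-1/16) = -320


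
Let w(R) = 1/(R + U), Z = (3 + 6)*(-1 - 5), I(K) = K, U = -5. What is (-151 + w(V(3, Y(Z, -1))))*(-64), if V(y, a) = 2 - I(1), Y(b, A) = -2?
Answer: 9680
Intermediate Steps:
Z = -54 (Z = 9*(-6) = -54)
V(y, a) = 1 (V(y, a) = 2 - 1*1 = 2 - 1 = 1)
w(R) = 1/(-5 + R) (w(R) = 1/(R - 5) = 1/(-5 + R))
(-151 + w(V(3, Y(Z, -1))))*(-64) = (-151 + 1/(-5 + 1))*(-64) = (-151 + 1/(-4))*(-64) = (-151 - ¼)*(-64) = -605/4*(-64) = 9680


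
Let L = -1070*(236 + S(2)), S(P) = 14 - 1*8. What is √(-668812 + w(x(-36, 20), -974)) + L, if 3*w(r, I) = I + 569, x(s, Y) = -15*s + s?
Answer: -258940 + I*√668947 ≈ -2.5894e+5 + 817.89*I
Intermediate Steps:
S(P) = 6 (S(P) = 14 - 8 = 6)
x(s, Y) = -14*s
w(r, I) = 569/3 + I/3 (w(r, I) = (I + 569)/3 = (569 + I)/3 = 569/3 + I/3)
L = -258940 (L = -1070*(236 + 6) = -1070*242 = -258940)
√(-668812 + w(x(-36, 20), -974)) + L = √(-668812 + (569/3 + (⅓)*(-974))) - 258940 = √(-668812 + (569/3 - 974/3)) - 258940 = √(-668812 - 135) - 258940 = √(-668947) - 258940 = I*√668947 - 258940 = -258940 + I*√668947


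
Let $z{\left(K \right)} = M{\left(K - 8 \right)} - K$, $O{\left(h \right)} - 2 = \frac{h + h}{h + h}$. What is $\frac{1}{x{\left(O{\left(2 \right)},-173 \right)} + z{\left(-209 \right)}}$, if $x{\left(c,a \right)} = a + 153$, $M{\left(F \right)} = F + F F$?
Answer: $\frac{1}{47061} \approx 2.1249 \cdot 10^{-5}$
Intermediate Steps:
$O{\left(h \right)} = 3$ ($O{\left(h \right)} = 2 + \frac{h + h}{h + h} = 2 + \frac{2 h}{2 h} = 2 + 2 h \frac{1}{2 h} = 2 + 1 = 3$)
$M{\left(F \right)} = F + F^{2}$
$x{\left(c,a \right)} = 153 + a$
$z{\left(K \right)} = - K + \left(-8 + K\right) \left(-7 + K\right)$ ($z{\left(K \right)} = \left(K - 8\right) \left(1 + \left(K - 8\right)\right) - K = \left(-8 + K\right) \left(1 + \left(-8 + K\right)\right) - K = \left(-8 + K\right) \left(-7 + K\right) - K = - K + \left(-8 + K\right) \left(-7 + K\right)$)
$\frac{1}{x{\left(O{\left(2 \right)},-173 \right)} + z{\left(-209 \right)}} = \frac{1}{\left(153 - 173\right) - \left(-209 - \left(-8 - 209\right) \left(-7 - 209\right)\right)} = \frac{1}{-20 + \left(209 - -46872\right)} = \frac{1}{-20 + \left(209 + 46872\right)} = \frac{1}{-20 + 47081} = \frac{1}{47061}$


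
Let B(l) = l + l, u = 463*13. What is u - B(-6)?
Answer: 6031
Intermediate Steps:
u = 6019
B(l) = 2*l
u - B(-6) = 6019 - 2*(-6) = 6019 - 1*(-12) = 6019 + 12 = 6031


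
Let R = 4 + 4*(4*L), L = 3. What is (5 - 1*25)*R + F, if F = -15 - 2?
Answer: -1057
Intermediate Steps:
F = -17
R = 52 (R = 4 + 4*(4*3) = 4 + 4*12 = 4 + 48 = 52)
(5 - 1*25)*R + F = (5 - 1*25)*52 - 17 = (5 - 25)*52 - 17 = -20*52 - 17 = -1040 - 17 = -1057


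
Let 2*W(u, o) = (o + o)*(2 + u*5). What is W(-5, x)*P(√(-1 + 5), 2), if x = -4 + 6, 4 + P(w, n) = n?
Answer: 92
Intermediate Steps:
P(w, n) = -4 + n
x = 2
W(u, o) = o*(2 + 5*u) (W(u, o) = ((o + o)*(2 + u*5))/2 = ((2*o)*(2 + 5*u))/2 = (2*o*(2 + 5*u))/2 = o*(2 + 5*u))
W(-5, x)*P(√(-1 + 5), 2) = (2*(2 + 5*(-5)))*(-4 + 2) = (2*(2 - 25))*(-2) = (2*(-23))*(-2) = -46*(-2) = 92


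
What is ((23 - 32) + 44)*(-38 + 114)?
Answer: 2660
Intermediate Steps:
((23 - 32) + 44)*(-38 + 114) = (-9 + 44)*76 = 35*76 = 2660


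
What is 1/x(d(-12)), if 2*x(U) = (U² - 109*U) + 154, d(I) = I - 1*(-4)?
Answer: 1/545 ≈ 0.0018349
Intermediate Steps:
d(I) = 4 + I (d(I) = I + 4 = 4 + I)
x(U) = 77 + U²/2 - 109*U/2 (x(U) = ((U² - 109*U) + 154)/2 = (154 + U² - 109*U)/2 = 77 + U²/2 - 109*U/2)
1/x(d(-12)) = 1/(77 + (4 - 12)²/2 - 109*(4 - 12)/2) = 1/(77 + (½)*(-8)² - 109/2*(-8)) = 1/(77 + (½)*64 + 436) = 1/(77 + 32 + 436) = 1/545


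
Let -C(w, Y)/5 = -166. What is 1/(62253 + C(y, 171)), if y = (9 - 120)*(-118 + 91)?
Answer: 1/63083 ≈ 1.5852e-5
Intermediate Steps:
y = 2997 (y = -111*(-27) = 2997)
C(w, Y) = 830 (C(w, Y) = -5*(-166) = 830)
1/(62253 + C(y, 171)) = 1/(62253 + 830) = 1/63083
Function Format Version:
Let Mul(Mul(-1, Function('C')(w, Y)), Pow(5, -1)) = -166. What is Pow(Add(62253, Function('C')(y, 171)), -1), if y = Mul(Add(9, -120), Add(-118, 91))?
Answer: Rational(1, 63083) ≈ 1.5852e-5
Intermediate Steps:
y = 2997 (y = Mul(-111, -27) = 2997)
Function('C')(w, Y) = 830 (Function('C')(w, Y) = Mul(-5, -166) = 830)
Pow(Add(62253, Function('C')(y, 171)), -1) = Pow(Add(62253, 830), -1) = Pow(63083, -1) = Rational(1, 63083)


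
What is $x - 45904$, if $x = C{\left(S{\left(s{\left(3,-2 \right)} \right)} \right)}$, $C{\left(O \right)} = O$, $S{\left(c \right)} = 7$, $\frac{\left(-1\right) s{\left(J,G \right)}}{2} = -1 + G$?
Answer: $-45897$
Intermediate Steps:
$s{\left(J,G \right)} = 2 - 2 G$ ($s{\left(J,G \right)} = - 2 \left(-1 + G\right) = 2 - 2 G$)
$x = 7$
$x - 45904 = 7 - 45904 = -45897$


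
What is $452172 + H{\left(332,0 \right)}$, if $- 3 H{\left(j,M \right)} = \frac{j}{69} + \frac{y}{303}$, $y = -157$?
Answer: $\frac{9453530083}{20907} \approx 4.5217 \cdot 10^{5}$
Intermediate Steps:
$H{\left(j,M \right)} = \frac{157}{909} - \frac{j}{207}$ ($H{\left(j,M \right)} = - \frac{\frac{j}{69} - \frac{157}{303}}{3} = - \frac{- \frac{157}{303} + \frac{j}{69}}{3} = \frac{157}{909} - \frac{j}{207}$)
$452172 + H{\left(332,0 \right)} = 452172 + \left(\frac{157}{909} - \frac{332}{207}\right) = 452172 - \frac{29921}{20907} = \frac{9453530083}{20907}$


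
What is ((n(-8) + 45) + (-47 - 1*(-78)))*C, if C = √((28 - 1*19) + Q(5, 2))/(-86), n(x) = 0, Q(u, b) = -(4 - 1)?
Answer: -38*√6/43 ≈ -2.1647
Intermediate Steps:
Q(u, b) = -3 (Q(u, b) = -1*3 = -3)
C = -√6/86 (C = √((28 - 1*19) - 3)/(-86) = √((28 - 19) - 3)*(-1/86) = √(9 - 3)*(-1/86) = √6*(-1/86) = -√6/86 ≈ -0.028482)
((n(-8) + 45) + (-47 - 1*(-78)))*C = ((0 + 45) + (-47 - 1*(-78)))*(-√6/86) = (45 + (-47 + 78))*(-√6/86) = (45 + 31)*(-√6/86) = 76*(-√6/86) = -38*√6/43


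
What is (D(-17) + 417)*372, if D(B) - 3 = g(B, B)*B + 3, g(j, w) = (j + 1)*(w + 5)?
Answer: -1056852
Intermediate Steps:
g(j, w) = (1 + j)*(5 + w)
D(B) = 6 + B*(5 + B² + 6*B) (D(B) = 3 + ((5 + B + 5*B + B*B)*B + 3) = 3 + ((5 + B + 5*B + B²)*B + 3) = 3 + ((5 + B² + 6*B)*B + 3) = 3 + (B*(5 + B² + 6*B) + 3) = 3 + (3 + B*(5 + B² + 6*B)) = 6 + B*(5 + B² + 6*B))
(D(-17) + 417)*372 = ((6 - 17*(5 + (-17)² + 6*(-17))) + 417)*372 = ((6 - 17*(5 + 289 - 102)) + 417)*372 = ((6 - 17*192) + 417)*372 = ((6 - 3264) + 417)*372 = (-3258 + 417)*372 = -2841*372 = -1056852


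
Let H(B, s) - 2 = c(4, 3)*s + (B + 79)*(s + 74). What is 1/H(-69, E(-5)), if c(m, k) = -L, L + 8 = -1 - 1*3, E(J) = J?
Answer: 1/632 ≈ 0.0015823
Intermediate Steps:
L = -12 (L = -8 + (-1 - 1*3) = -8 + (-1 - 3) = -8 - 4 = -12)
c(m, k) = 12 (c(m, k) = -1*(-12) = 12)
H(B, s) = 2 + 12*s + (74 + s)*(79 + B) (H(B, s) = 2 + (12*s + (B + 79)*(s + 74)) = 2 + (12*s + (79 + B)*(74 + s)) = 2 + (12*s + (74 + s)*(79 + B)) = 2 + 12*s + (74 + s)*(79 + B))
1/H(-69, E(-5)) = 1/(5848 + 74*(-69) + 91*(-5) - 69*(-5)) = 1/(5848 - 5106 - 455 + 345) = 1/632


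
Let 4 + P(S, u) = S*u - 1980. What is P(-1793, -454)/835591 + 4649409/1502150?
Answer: 5104807197419/1255183020650 ≈ 4.0670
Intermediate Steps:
P(S, u) = -1984 + S*u (P(S, u) = -4 + (S*u - 1980) = -4 + (-1980 + S*u) = -1984 + S*u)
P(-1793, -454)/835591 + 4649409/1502150 = (-1984 - 1793*(-454))/835591 + 4649409/1502150 = (-1984 + 814022)*(1/835591) + 4649409*(1/1502150) = 812038*(1/835591) + 4649409/1502150 = 812038/835591 + 4649409/1502150 = 5104807197419/1255183020650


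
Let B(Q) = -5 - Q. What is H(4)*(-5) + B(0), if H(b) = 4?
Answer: -25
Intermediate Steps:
H(4)*(-5) + B(0) = 4*(-5) + (-5 - 1*0) = -20 + (-5 + 0) = -20 - 5 = -25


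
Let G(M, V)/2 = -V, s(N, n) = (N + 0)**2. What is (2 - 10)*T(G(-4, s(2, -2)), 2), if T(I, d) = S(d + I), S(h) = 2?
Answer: -16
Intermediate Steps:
s(N, n) = N**2
G(M, V) = -2*V (G(M, V) = 2*(-V) = -2*V)
T(I, d) = 2
(2 - 10)*T(G(-4, s(2, -2)), 2) = (2 - 10)*2 = -8*2 = -16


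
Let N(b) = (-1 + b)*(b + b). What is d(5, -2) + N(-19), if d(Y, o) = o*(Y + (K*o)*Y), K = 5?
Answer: 850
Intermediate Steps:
d(Y, o) = o*(Y + 5*Y*o) (d(Y, o) = o*(Y + (5*o)*Y) = o*(Y + 5*Y*o))
N(b) = 2*b*(-1 + b) (N(b) = (-1 + b)*(2*b) = 2*b*(-1 + b))
d(5, -2) + N(-19) = 5*(-2)*(1 + 5*(-2)) + 2*(-19)*(-1 - 19) = 5*(-2)*(1 - 10) + 2*(-19)*(-20) = 5*(-2)*(-9) + 760 = 90 + 760 = 850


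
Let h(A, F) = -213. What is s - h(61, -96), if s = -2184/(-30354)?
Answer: 1077931/5059 ≈ 213.07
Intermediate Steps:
s = 364/5059 (s = -2184*(-1/30354) = 364/5059 ≈ 0.071951)
s - h(61, -96) = 364/5059 - 1*(-213) = 364/5059 + 213 = 1077931/5059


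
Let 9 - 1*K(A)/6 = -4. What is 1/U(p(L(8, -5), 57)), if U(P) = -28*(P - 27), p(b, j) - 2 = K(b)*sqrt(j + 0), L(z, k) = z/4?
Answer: -25/9692564 - 39*sqrt(57)/4846282 ≈ -6.3336e-5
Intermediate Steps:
L(z, k) = z/4 (L(z, k) = z*(1/4) = z/4)
K(A) = 78 (K(A) = 54 - 6*(-4) = 54 + 24 = 78)
p(b, j) = 2 + 78*sqrt(j) (p(b, j) = 2 + 78*sqrt(j + 0) = 2 + 78*sqrt(j))
U(P) = 756 - 28*P (U(P) = -28*(-27 + P) = 756 - 28*P)
1/U(p(L(8, -5), 57)) = 1/(756 - 28*(2 + 78*sqrt(57))) = 1/(756 + (-56 - 2184*sqrt(57))) = 1/(700 - 2184*sqrt(57))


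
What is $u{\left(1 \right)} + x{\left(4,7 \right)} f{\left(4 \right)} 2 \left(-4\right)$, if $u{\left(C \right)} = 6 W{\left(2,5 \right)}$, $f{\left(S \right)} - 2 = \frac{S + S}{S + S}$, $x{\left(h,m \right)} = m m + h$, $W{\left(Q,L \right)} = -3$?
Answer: $-1290$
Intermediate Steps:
$x{\left(h,m \right)} = h + m^{2}$ ($x{\left(h,m \right)} = m^{2} + h = h + m^{2}$)
$f{\left(S \right)} = 3$ ($f{\left(S \right)} = 2 + \frac{S + S}{S + S} = 2 + \frac{2 S}{2 S} = 2 + 2 S \frac{1}{2 S} = 2 + 1 = 3$)
$u{\left(C \right)} = -18$ ($u{\left(C \right)} = 6 \left(-3\right) = -18$)
$u{\left(1 \right)} + x{\left(4,7 \right)} f{\left(4 \right)} 2 \left(-4\right) = -18 + \left(4 + 7^{2}\right) 3 \cdot 2 \left(-4\right) = -18 + \left(4 + 49\right) 6 \left(-4\right) = -18 + 53 \left(-24\right) = -18 - 1272 = -1290$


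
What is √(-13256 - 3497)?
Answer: I*√16753 ≈ 129.43*I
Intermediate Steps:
√(-13256 - 3497) = √(-16753) = I*√16753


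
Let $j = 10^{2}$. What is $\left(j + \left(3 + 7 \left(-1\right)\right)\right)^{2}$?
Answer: $9216$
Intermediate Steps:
$j = 100$
$\left(j + \left(3 + 7 \left(-1\right)\right)\right)^{2} = \left(100 + \left(3 + 7 \left(-1\right)\right)\right)^{2} = \left(100 + \left(3 - 7\right)\right)^{2} = \left(100 - 4\right)^{2} = 96^{2} = 9216$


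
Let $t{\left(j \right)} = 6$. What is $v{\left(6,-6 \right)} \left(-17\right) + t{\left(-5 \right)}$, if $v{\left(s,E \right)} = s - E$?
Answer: $-198$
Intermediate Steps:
$v{\left(6,-6 \right)} \left(-17\right) + t{\left(-5 \right)} = \left(6 - -6\right) \left(-17\right) + 6 = \left(6 + 6\right) \left(-17\right) + 6 = 12 \left(-17\right) + 6 = -204 + 6 = -198$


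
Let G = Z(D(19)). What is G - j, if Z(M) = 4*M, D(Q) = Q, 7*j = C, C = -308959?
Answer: 44213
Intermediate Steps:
j = -44137 (j = (⅐)*(-308959) = -44137)
G = 76 (G = 4*19 = 76)
G - j = 76 - 1*(-44137) = 76 + 44137 = 44213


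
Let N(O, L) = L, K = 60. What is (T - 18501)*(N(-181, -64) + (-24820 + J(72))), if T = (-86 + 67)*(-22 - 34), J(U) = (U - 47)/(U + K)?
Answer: 57274668731/132 ≈ 4.3390e+8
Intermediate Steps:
J(U) = (-47 + U)/(60 + U) (J(U) = (U - 47)/(U + 60) = (-47 + U)/(60 + U))
T = 1064 (T = -19*(-56) = 1064)
(T - 18501)*(N(-181, -64) + (-24820 + J(72))) = (1064 - 18501)*(-64 + (-24820 + (-47 + 72)/(60 + 72))) = -17437*(-64 + (-24820 + 25/132)) = -17437*(-64 - 3276215/132) = -17437*(-3284663/132) = 57274668731/132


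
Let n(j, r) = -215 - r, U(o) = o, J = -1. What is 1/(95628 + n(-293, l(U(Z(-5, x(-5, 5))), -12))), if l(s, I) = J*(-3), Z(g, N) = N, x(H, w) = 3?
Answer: 1/95410 ≈ 1.0481e-5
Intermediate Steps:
l(s, I) = 3 (l(s, I) = -1*(-3) = 3)
1/(95628 + n(-293, l(U(Z(-5, x(-5, 5))), -12))) = 1/(95628 + (-215 - 1*3)) = 1/(95628 + (-215 - 3)) = 1/(95628 - 218) = 1/95410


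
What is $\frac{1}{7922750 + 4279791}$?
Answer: $\frac{1}{12202541} \approx 8.195 \cdot 10^{-8}$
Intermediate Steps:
$\frac{1}{7922750 + 4279791} = \frac{1}{12202541}$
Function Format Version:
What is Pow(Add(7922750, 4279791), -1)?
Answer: Rational(1, 12202541) ≈ 8.1950e-8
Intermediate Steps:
Pow(Add(7922750, 4279791), -1) = Pow(12202541, -1) = Rational(1, 12202541)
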